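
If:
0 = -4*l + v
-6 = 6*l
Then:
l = -1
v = -4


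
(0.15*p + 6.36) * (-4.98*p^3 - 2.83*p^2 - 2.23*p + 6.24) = -0.747*p^4 - 32.0973*p^3 - 18.3333*p^2 - 13.2468*p + 39.6864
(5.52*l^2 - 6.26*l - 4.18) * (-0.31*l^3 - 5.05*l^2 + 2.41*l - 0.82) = -1.7112*l^5 - 25.9354*l^4 + 46.212*l^3 + 1.496*l^2 - 4.9406*l + 3.4276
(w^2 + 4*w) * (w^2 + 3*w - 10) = w^4 + 7*w^3 + 2*w^2 - 40*w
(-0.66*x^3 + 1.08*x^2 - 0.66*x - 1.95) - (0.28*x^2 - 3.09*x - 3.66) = -0.66*x^3 + 0.8*x^2 + 2.43*x + 1.71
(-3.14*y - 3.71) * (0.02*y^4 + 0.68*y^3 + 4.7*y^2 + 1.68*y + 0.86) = -0.0628*y^5 - 2.2094*y^4 - 17.2808*y^3 - 22.7122*y^2 - 8.9332*y - 3.1906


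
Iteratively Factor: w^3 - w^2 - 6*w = (w - 3)*(w^2 + 2*w) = w*(w - 3)*(w + 2)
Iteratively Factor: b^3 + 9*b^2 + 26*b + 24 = (b + 4)*(b^2 + 5*b + 6) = (b + 3)*(b + 4)*(b + 2)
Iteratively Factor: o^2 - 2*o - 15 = (o + 3)*(o - 5)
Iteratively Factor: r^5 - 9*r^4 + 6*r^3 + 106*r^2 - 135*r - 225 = (r - 5)*(r^4 - 4*r^3 - 14*r^2 + 36*r + 45) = (r - 5)*(r - 3)*(r^3 - r^2 - 17*r - 15) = (r - 5)*(r - 3)*(r + 1)*(r^2 - 2*r - 15) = (r - 5)*(r - 3)*(r + 1)*(r + 3)*(r - 5)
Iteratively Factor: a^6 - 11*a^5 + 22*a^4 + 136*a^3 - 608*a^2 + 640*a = (a)*(a^5 - 11*a^4 + 22*a^3 + 136*a^2 - 608*a + 640) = a*(a - 2)*(a^4 - 9*a^3 + 4*a^2 + 144*a - 320) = a*(a - 4)*(a - 2)*(a^3 - 5*a^2 - 16*a + 80) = a*(a - 4)^2*(a - 2)*(a^2 - a - 20) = a*(a - 5)*(a - 4)^2*(a - 2)*(a + 4)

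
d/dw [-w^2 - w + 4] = -2*w - 1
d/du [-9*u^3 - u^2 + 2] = u*(-27*u - 2)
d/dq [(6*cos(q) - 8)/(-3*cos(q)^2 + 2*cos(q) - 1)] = 2*(-9*cos(q)^2 + 24*cos(q) - 5)*sin(q)/(3*sin(q)^2 + 2*cos(q) - 4)^2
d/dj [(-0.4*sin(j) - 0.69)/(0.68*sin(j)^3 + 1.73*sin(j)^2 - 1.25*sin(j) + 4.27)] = (0.544*sin(j)^3 + 2.0996*sin(j)^2 + 2.3874*sin(j) - 2.5705)*cos(j)/(0.4624*sin(j)^6 + 2.3528*sin(j)^5 + 1.2929*sin(j)^4 + 1.4822*sin(j)^3 + 16.3367*sin(j)^2 - 10.675*sin(j) + 18.2329)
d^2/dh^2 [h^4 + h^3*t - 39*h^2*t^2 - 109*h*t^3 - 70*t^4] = 12*h^2 + 6*h*t - 78*t^2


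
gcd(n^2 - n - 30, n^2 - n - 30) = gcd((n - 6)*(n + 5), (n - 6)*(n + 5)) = n^2 - n - 30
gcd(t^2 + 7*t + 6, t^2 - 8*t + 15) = 1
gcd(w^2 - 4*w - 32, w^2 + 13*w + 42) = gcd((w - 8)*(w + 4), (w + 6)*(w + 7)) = 1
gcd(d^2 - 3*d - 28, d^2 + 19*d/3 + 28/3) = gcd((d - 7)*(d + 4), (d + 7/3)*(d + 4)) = d + 4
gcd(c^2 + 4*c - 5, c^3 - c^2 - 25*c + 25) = c^2 + 4*c - 5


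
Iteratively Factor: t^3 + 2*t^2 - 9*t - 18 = (t + 2)*(t^2 - 9) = (t - 3)*(t + 2)*(t + 3)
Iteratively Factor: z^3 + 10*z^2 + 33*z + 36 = (z + 3)*(z^2 + 7*z + 12) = (z + 3)^2*(z + 4)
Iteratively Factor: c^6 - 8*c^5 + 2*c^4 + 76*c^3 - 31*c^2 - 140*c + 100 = (c + 2)*(c^5 - 10*c^4 + 22*c^3 + 32*c^2 - 95*c + 50) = (c - 1)*(c + 2)*(c^4 - 9*c^3 + 13*c^2 + 45*c - 50) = (c - 5)*(c - 1)*(c + 2)*(c^3 - 4*c^2 - 7*c + 10) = (c - 5)^2*(c - 1)*(c + 2)*(c^2 + c - 2) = (c - 5)^2*(c - 1)^2*(c + 2)*(c + 2)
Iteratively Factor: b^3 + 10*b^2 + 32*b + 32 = (b + 2)*(b^2 + 8*b + 16) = (b + 2)*(b + 4)*(b + 4)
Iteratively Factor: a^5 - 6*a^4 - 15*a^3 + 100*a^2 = (a - 5)*(a^4 - a^3 - 20*a^2) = (a - 5)^2*(a^3 + 4*a^2) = (a - 5)^2*(a + 4)*(a^2) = a*(a - 5)^2*(a + 4)*(a)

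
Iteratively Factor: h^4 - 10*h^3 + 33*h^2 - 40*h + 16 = (h - 4)*(h^3 - 6*h^2 + 9*h - 4) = (h - 4)*(h - 1)*(h^2 - 5*h + 4) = (h - 4)^2*(h - 1)*(h - 1)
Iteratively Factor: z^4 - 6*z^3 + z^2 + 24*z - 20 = (z + 2)*(z^3 - 8*z^2 + 17*z - 10) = (z - 1)*(z + 2)*(z^2 - 7*z + 10) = (z - 2)*(z - 1)*(z + 2)*(z - 5)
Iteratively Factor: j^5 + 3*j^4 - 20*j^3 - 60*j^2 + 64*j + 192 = (j - 4)*(j^4 + 7*j^3 + 8*j^2 - 28*j - 48) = (j - 4)*(j + 4)*(j^3 + 3*j^2 - 4*j - 12) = (j - 4)*(j + 3)*(j + 4)*(j^2 - 4) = (j - 4)*(j + 2)*(j + 3)*(j + 4)*(j - 2)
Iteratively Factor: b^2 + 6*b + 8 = (b + 4)*(b + 2)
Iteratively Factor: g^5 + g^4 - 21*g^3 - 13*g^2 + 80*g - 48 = (g + 3)*(g^4 - 2*g^3 - 15*g^2 + 32*g - 16) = (g - 4)*(g + 3)*(g^3 + 2*g^2 - 7*g + 4) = (g - 4)*(g + 3)*(g + 4)*(g^2 - 2*g + 1) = (g - 4)*(g - 1)*(g + 3)*(g + 4)*(g - 1)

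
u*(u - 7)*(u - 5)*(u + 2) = u^4 - 10*u^3 + 11*u^2 + 70*u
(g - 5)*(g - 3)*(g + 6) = g^3 - 2*g^2 - 33*g + 90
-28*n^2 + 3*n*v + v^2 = (-4*n + v)*(7*n + v)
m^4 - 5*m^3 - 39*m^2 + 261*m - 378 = (m - 6)*(m - 3)^2*(m + 7)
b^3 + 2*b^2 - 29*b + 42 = (b - 3)*(b - 2)*(b + 7)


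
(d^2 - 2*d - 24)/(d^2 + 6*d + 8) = (d - 6)/(d + 2)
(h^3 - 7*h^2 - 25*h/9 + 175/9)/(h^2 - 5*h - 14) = (h^2 - 25/9)/(h + 2)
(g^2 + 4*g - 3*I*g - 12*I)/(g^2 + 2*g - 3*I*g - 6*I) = (g + 4)/(g + 2)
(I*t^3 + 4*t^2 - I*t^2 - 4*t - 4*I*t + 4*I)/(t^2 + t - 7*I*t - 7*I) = (I*t^3 + t^2*(4 - I) - 4*t*(1 + I) + 4*I)/(t^2 + t*(1 - 7*I) - 7*I)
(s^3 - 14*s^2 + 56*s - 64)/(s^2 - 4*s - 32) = (s^2 - 6*s + 8)/(s + 4)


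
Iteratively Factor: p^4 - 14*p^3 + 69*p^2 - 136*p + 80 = (p - 1)*(p^3 - 13*p^2 + 56*p - 80) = (p - 4)*(p - 1)*(p^2 - 9*p + 20) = (p - 4)^2*(p - 1)*(p - 5)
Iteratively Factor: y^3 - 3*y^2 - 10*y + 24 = (y - 4)*(y^2 + y - 6) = (y - 4)*(y - 2)*(y + 3)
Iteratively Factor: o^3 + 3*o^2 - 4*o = (o - 1)*(o^2 + 4*o) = (o - 1)*(o + 4)*(o)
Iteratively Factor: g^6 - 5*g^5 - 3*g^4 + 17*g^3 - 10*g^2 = (g - 5)*(g^5 - 3*g^3 + 2*g^2) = g*(g - 5)*(g^4 - 3*g^2 + 2*g) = g*(g - 5)*(g + 2)*(g^3 - 2*g^2 + g) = g*(g - 5)*(g - 1)*(g + 2)*(g^2 - g) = g*(g - 5)*(g - 1)^2*(g + 2)*(g)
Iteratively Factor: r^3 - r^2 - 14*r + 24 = (r - 2)*(r^2 + r - 12) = (r - 3)*(r - 2)*(r + 4)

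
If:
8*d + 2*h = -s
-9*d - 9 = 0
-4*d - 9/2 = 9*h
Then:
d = -1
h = -1/18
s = 73/9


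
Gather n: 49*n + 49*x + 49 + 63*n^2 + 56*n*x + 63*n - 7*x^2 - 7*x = 63*n^2 + n*(56*x + 112) - 7*x^2 + 42*x + 49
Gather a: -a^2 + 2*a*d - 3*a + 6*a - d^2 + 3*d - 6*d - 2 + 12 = -a^2 + a*(2*d + 3) - d^2 - 3*d + 10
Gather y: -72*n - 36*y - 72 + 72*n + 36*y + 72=0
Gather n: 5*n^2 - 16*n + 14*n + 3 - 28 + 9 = 5*n^2 - 2*n - 16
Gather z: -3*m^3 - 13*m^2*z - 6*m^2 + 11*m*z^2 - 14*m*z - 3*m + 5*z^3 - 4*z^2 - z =-3*m^3 - 6*m^2 - 3*m + 5*z^3 + z^2*(11*m - 4) + z*(-13*m^2 - 14*m - 1)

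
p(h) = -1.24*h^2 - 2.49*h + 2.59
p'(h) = -2.48*h - 2.49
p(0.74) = 0.07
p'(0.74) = -4.33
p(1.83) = -6.12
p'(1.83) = -7.03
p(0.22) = 1.98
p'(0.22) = -3.04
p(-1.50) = 3.54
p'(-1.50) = 1.23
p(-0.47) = 3.49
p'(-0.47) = -1.32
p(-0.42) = 3.42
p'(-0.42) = -1.45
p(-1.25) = 3.76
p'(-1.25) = 0.61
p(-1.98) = 2.66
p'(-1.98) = 2.42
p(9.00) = -120.26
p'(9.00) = -24.81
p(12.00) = -205.85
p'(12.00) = -32.25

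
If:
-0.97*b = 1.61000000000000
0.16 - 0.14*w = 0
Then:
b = -1.66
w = 1.14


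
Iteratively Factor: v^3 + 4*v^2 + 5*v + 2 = (v + 1)*(v^2 + 3*v + 2) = (v + 1)^2*(v + 2)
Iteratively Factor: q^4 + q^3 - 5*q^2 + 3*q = (q - 1)*(q^3 + 2*q^2 - 3*q) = (q - 1)^2*(q^2 + 3*q) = (q - 1)^2*(q + 3)*(q)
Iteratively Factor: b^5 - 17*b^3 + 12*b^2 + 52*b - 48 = (b + 4)*(b^4 - 4*b^3 - b^2 + 16*b - 12) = (b - 3)*(b + 4)*(b^3 - b^2 - 4*b + 4) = (b - 3)*(b - 2)*(b + 4)*(b^2 + b - 2) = (b - 3)*(b - 2)*(b + 2)*(b + 4)*(b - 1)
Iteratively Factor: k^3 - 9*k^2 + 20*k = (k - 4)*(k^2 - 5*k) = (k - 5)*(k - 4)*(k)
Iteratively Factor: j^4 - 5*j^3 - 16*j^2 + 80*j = (j + 4)*(j^3 - 9*j^2 + 20*j) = j*(j + 4)*(j^2 - 9*j + 20) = j*(j - 4)*(j + 4)*(j - 5)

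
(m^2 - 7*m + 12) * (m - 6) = m^3 - 13*m^2 + 54*m - 72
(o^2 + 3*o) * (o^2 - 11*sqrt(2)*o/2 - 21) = o^4 - 11*sqrt(2)*o^3/2 + 3*o^3 - 33*sqrt(2)*o^2/2 - 21*o^2 - 63*o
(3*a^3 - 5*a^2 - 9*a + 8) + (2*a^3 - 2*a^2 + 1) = 5*a^3 - 7*a^2 - 9*a + 9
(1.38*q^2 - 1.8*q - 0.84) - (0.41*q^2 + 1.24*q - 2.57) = 0.97*q^2 - 3.04*q + 1.73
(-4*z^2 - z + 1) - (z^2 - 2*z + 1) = -5*z^2 + z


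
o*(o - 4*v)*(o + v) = o^3 - 3*o^2*v - 4*o*v^2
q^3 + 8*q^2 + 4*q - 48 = (q - 2)*(q + 4)*(q + 6)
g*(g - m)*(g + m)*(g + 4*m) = g^4 + 4*g^3*m - g^2*m^2 - 4*g*m^3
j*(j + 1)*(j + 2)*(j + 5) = j^4 + 8*j^3 + 17*j^2 + 10*j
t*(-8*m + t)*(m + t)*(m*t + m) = -8*m^3*t^2 - 8*m^3*t - 7*m^2*t^3 - 7*m^2*t^2 + m*t^4 + m*t^3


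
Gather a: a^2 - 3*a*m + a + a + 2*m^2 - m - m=a^2 + a*(2 - 3*m) + 2*m^2 - 2*m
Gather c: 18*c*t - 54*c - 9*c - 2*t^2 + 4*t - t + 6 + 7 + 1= c*(18*t - 63) - 2*t^2 + 3*t + 14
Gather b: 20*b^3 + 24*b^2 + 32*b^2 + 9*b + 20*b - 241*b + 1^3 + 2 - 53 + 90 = 20*b^3 + 56*b^2 - 212*b + 40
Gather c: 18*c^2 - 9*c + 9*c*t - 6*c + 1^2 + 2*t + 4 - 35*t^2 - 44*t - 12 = 18*c^2 + c*(9*t - 15) - 35*t^2 - 42*t - 7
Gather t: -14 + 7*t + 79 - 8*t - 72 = -t - 7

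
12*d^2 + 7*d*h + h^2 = (3*d + h)*(4*d + h)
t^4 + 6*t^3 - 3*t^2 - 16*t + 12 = (t - 1)^2*(t + 2)*(t + 6)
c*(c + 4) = c^2 + 4*c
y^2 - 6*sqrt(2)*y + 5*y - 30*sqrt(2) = (y + 5)*(y - 6*sqrt(2))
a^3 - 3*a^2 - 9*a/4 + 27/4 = (a - 3)*(a - 3/2)*(a + 3/2)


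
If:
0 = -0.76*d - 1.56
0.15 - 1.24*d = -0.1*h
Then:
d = -2.05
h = -26.95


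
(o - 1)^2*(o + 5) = o^3 + 3*o^2 - 9*o + 5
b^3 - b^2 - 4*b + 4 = (b - 2)*(b - 1)*(b + 2)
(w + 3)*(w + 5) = w^2 + 8*w + 15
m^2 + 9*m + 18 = (m + 3)*(m + 6)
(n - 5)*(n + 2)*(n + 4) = n^3 + n^2 - 22*n - 40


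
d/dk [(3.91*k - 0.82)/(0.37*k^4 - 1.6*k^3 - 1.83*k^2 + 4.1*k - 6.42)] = (-4.3401*k^4 + 13.7256*k^3 + 3.2193*k^2 - 3.0012*k - 21.7402)/(0.1369*k^8 - 1.184*k^7 + 1.2058*k^6 + 8.89*k^5 - 14.5219*k^4 + 5.538*k^3 + 40.3072*k^2 - 52.644*k + 41.2164)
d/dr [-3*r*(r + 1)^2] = 3*(-3*r - 1)*(r + 1)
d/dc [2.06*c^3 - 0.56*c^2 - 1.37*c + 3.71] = 6.18*c^2 - 1.12*c - 1.37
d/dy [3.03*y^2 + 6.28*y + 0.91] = 6.06*y + 6.28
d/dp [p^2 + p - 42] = 2*p + 1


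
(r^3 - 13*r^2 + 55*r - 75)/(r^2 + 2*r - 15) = (r^2 - 10*r + 25)/(r + 5)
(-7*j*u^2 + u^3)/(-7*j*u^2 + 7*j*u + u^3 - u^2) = u/(u - 1)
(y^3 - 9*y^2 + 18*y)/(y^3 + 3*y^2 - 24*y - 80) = y*(y^2 - 9*y + 18)/(y^3 + 3*y^2 - 24*y - 80)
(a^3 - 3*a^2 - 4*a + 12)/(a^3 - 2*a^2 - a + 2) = (a^2 - a - 6)/(a^2 - 1)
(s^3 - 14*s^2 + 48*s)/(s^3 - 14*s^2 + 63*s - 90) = s*(s - 8)/(s^2 - 8*s + 15)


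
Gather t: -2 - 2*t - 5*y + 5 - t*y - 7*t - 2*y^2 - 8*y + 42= t*(-y - 9) - 2*y^2 - 13*y + 45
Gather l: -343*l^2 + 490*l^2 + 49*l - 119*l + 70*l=147*l^2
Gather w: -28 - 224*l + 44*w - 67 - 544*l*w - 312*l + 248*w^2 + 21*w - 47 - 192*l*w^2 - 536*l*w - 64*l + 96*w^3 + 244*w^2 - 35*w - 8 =-600*l + 96*w^3 + w^2*(492 - 192*l) + w*(30 - 1080*l) - 150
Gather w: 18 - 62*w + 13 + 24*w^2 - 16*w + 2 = 24*w^2 - 78*w + 33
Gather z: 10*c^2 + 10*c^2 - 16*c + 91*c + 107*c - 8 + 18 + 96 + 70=20*c^2 + 182*c + 176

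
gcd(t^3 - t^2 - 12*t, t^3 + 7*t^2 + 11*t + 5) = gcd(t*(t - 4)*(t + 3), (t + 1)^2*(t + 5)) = 1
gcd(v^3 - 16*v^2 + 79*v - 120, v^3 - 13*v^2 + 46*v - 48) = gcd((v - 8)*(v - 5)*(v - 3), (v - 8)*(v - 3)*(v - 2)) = v^2 - 11*v + 24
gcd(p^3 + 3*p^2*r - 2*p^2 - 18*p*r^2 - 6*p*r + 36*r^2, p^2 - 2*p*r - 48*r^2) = p + 6*r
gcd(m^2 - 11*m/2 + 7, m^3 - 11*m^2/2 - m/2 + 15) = m - 2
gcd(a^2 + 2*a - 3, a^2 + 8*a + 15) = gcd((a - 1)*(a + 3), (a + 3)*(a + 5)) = a + 3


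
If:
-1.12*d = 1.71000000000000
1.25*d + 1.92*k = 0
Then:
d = -1.53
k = 0.99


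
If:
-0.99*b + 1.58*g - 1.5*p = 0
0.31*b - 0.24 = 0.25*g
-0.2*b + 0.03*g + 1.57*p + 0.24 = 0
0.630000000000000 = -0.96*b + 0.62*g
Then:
No Solution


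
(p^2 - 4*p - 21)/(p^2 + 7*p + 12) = (p - 7)/(p + 4)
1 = 1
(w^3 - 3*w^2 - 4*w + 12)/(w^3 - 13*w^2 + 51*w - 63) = (w^2 - 4)/(w^2 - 10*w + 21)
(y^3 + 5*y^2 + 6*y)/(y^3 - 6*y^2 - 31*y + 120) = y*(y^2 + 5*y + 6)/(y^3 - 6*y^2 - 31*y + 120)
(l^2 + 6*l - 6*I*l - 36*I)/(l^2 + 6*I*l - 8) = (l^2 + 6*l*(1 - I) - 36*I)/(l^2 + 6*I*l - 8)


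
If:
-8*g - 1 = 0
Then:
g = -1/8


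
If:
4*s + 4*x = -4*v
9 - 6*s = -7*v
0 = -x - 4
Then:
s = 37/13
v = 15/13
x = -4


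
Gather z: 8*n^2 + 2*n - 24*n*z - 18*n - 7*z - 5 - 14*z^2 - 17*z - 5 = 8*n^2 - 16*n - 14*z^2 + z*(-24*n - 24) - 10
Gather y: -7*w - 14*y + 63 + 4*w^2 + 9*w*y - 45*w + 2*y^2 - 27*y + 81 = 4*w^2 - 52*w + 2*y^2 + y*(9*w - 41) + 144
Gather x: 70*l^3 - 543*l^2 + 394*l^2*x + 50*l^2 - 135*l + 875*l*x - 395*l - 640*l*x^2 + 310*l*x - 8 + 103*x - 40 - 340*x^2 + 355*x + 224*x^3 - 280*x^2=70*l^3 - 493*l^2 - 530*l + 224*x^3 + x^2*(-640*l - 620) + x*(394*l^2 + 1185*l + 458) - 48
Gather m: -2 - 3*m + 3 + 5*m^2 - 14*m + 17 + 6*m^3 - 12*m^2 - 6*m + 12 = 6*m^3 - 7*m^2 - 23*m + 30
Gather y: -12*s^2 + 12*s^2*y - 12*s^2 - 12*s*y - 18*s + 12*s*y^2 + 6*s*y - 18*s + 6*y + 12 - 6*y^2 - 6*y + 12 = -24*s^2 - 36*s + y^2*(12*s - 6) + y*(12*s^2 - 6*s) + 24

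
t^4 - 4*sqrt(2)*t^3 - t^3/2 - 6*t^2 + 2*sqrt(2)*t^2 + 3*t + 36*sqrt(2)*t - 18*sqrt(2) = (t - 1/2)*(t - 3*sqrt(2))^2*(t + 2*sqrt(2))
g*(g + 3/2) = g^2 + 3*g/2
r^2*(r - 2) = r^3 - 2*r^2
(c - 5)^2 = c^2 - 10*c + 25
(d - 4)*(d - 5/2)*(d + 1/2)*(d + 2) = d^4 - 4*d^3 - 21*d^2/4 + 37*d/2 + 10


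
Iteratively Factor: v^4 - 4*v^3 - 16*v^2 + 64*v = (v + 4)*(v^3 - 8*v^2 + 16*v) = (v - 4)*(v + 4)*(v^2 - 4*v) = v*(v - 4)*(v + 4)*(v - 4)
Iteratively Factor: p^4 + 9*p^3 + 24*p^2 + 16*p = (p + 4)*(p^3 + 5*p^2 + 4*p) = p*(p + 4)*(p^2 + 5*p + 4) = p*(p + 1)*(p + 4)*(p + 4)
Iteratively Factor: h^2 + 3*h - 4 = (h + 4)*(h - 1)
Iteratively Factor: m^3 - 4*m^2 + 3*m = (m)*(m^2 - 4*m + 3) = m*(m - 3)*(m - 1)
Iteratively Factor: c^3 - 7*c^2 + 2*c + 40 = (c - 5)*(c^2 - 2*c - 8) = (c - 5)*(c + 2)*(c - 4)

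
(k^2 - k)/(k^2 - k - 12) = k*(1 - k)/(-k^2 + k + 12)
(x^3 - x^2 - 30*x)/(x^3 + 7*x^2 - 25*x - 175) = x*(x - 6)/(x^2 + 2*x - 35)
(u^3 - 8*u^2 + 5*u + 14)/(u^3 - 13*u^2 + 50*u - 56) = (u + 1)/(u - 4)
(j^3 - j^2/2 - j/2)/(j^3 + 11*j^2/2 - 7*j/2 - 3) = j/(j + 6)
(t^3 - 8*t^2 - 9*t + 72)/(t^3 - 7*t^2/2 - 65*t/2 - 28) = 2*(t^2 - 9)/(2*t^2 + 9*t + 7)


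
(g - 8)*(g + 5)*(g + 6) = g^3 + 3*g^2 - 58*g - 240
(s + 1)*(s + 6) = s^2 + 7*s + 6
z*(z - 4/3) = z^2 - 4*z/3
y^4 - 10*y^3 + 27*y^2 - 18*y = y*(y - 6)*(y - 3)*(y - 1)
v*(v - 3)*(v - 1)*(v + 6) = v^4 + 2*v^3 - 21*v^2 + 18*v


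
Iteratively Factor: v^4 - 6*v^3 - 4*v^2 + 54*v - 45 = (v + 3)*(v^3 - 9*v^2 + 23*v - 15) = (v - 1)*(v + 3)*(v^2 - 8*v + 15) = (v - 5)*(v - 1)*(v + 3)*(v - 3)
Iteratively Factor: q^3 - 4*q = (q + 2)*(q^2 - 2*q) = q*(q + 2)*(q - 2)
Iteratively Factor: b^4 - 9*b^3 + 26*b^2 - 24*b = (b - 2)*(b^3 - 7*b^2 + 12*b) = (b - 4)*(b - 2)*(b^2 - 3*b) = b*(b - 4)*(b - 2)*(b - 3)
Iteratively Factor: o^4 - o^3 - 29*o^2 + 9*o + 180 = (o + 4)*(o^3 - 5*o^2 - 9*o + 45) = (o - 5)*(o + 4)*(o^2 - 9) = (o - 5)*(o - 3)*(o + 4)*(o + 3)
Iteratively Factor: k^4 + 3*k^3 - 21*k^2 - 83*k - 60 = (k - 5)*(k^3 + 8*k^2 + 19*k + 12) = (k - 5)*(k + 1)*(k^2 + 7*k + 12) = (k - 5)*(k + 1)*(k + 4)*(k + 3)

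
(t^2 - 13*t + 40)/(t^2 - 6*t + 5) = (t - 8)/(t - 1)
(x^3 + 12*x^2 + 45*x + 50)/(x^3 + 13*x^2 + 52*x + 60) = (x + 5)/(x + 6)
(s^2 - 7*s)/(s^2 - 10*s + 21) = s/(s - 3)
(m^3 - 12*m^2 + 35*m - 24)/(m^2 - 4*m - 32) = (m^2 - 4*m + 3)/(m + 4)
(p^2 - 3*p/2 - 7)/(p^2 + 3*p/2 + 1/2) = (2*p^2 - 3*p - 14)/(2*p^2 + 3*p + 1)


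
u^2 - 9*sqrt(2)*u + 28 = (u - 7*sqrt(2))*(u - 2*sqrt(2))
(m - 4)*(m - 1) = m^2 - 5*m + 4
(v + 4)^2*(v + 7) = v^3 + 15*v^2 + 72*v + 112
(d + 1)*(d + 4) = d^2 + 5*d + 4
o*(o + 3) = o^2 + 3*o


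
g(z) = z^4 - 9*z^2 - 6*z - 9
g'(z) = 4*z^3 - 18*z - 6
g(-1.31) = -13.64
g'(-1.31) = 8.59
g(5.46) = 578.67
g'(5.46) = 546.81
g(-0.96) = -10.69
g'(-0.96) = 7.74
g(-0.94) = -10.53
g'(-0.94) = 7.60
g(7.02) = 1933.91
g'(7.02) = 1251.43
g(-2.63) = -7.63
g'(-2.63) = -31.43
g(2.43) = -41.86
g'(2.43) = 7.66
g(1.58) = -34.72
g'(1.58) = -18.66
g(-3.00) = 9.00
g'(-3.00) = -60.00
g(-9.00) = 5877.00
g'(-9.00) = -2760.00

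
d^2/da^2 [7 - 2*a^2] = -4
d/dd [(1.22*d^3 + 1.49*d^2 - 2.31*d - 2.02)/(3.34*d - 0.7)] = (8.1496*d^3 + 2.4146*d^2 - 2.086*d + 8.3638)/(11.1556*d^2 - 4.676*d + 0.49)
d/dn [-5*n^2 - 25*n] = -10*n - 25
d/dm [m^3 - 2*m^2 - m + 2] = 3*m^2 - 4*m - 1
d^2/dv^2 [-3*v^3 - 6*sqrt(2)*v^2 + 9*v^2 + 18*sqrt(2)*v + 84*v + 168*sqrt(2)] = -18*v - 12*sqrt(2) + 18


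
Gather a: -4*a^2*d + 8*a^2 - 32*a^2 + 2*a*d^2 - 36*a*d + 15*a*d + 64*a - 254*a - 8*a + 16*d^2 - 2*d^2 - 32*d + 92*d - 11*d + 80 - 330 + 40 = a^2*(-4*d - 24) + a*(2*d^2 - 21*d - 198) + 14*d^2 + 49*d - 210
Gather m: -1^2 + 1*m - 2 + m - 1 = 2*m - 4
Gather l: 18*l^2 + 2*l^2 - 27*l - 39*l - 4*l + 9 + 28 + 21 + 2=20*l^2 - 70*l + 60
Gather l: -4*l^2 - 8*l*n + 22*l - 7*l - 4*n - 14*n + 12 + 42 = -4*l^2 + l*(15 - 8*n) - 18*n + 54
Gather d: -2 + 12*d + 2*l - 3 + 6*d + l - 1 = 18*d + 3*l - 6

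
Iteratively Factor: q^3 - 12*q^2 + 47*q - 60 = (q - 3)*(q^2 - 9*q + 20) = (q - 5)*(q - 3)*(q - 4)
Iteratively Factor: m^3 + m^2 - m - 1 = (m + 1)*(m^2 - 1) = (m - 1)*(m + 1)*(m + 1)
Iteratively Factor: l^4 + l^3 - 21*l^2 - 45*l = (l + 3)*(l^3 - 2*l^2 - 15*l) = l*(l + 3)*(l^2 - 2*l - 15) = l*(l - 5)*(l + 3)*(l + 3)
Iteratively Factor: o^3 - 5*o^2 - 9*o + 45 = (o - 3)*(o^2 - 2*o - 15) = (o - 5)*(o - 3)*(o + 3)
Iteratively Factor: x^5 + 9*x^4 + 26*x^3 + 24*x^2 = (x + 2)*(x^4 + 7*x^3 + 12*x^2) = (x + 2)*(x + 4)*(x^3 + 3*x^2) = (x + 2)*(x + 3)*(x + 4)*(x^2) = x*(x + 2)*(x + 3)*(x + 4)*(x)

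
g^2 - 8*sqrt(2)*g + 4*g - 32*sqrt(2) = (g + 4)*(g - 8*sqrt(2))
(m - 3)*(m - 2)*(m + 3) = m^3 - 2*m^2 - 9*m + 18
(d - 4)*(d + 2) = d^2 - 2*d - 8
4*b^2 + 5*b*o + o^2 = (b + o)*(4*b + o)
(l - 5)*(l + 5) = l^2 - 25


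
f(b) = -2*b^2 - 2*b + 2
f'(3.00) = -14.00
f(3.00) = -22.00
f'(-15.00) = 58.00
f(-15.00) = -418.00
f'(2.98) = -13.92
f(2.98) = -21.72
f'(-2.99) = 9.96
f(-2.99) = -9.90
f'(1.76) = -9.04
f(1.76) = -7.72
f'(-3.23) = 10.92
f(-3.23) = -12.41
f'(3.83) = -17.32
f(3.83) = -35.00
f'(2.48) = -11.92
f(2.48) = -15.26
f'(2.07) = -10.28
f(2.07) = -10.71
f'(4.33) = -19.32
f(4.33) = -44.16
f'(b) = -4*b - 2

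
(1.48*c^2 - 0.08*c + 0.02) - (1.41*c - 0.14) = 1.48*c^2 - 1.49*c + 0.16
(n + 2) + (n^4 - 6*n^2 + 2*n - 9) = n^4 - 6*n^2 + 3*n - 7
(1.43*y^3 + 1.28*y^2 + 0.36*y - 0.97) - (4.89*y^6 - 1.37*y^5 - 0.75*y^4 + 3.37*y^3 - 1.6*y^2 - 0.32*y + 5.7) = -4.89*y^6 + 1.37*y^5 + 0.75*y^4 - 1.94*y^3 + 2.88*y^2 + 0.68*y - 6.67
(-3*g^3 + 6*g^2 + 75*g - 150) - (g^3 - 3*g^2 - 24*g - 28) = -4*g^3 + 9*g^2 + 99*g - 122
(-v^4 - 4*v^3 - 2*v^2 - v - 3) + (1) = -v^4 - 4*v^3 - 2*v^2 - v - 2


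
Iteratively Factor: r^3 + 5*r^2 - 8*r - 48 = (r - 3)*(r^2 + 8*r + 16) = (r - 3)*(r + 4)*(r + 4)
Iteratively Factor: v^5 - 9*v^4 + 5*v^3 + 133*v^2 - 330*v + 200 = (v - 2)*(v^4 - 7*v^3 - 9*v^2 + 115*v - 100) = (v - 2)*(v - 1)*(v^3 - 6*v^2 - 15*v + 100) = (v - 5)*(v - 2)*(v - 1)*(v^2 - v - 20) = (v - 5)*(v - 2)*(v - 1)*(v + 4)*(v - 5)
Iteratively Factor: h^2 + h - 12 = (h - 3)*(h + 4)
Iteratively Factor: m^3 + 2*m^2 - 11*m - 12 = (m + 4)*(m^2 - 2*m - 3) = (m + 1)*(m + 4)*(m - 3)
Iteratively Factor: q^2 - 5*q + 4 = (q - 1)*(q - 4)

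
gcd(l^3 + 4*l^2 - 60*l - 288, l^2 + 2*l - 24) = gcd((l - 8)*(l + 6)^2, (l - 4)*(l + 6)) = l + 6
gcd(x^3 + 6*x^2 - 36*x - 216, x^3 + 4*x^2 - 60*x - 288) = x^2 + 12*x + 36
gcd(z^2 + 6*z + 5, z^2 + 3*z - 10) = z + 5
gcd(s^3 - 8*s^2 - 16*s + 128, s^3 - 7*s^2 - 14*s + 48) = s - 8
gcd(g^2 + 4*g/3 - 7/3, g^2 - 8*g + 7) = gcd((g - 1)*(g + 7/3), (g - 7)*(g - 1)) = g - 1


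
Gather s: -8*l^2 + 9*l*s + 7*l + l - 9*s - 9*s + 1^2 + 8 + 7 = -8*l^2 + 8*l + s*(9*l - 18) + 16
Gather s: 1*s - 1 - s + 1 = 0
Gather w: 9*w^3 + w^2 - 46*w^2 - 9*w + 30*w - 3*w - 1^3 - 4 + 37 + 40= 9*w^3 - 45*w^2 + 18*w + 72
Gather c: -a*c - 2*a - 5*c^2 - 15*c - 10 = -2*a - 5*c^2 + c*(-a - 15) - 10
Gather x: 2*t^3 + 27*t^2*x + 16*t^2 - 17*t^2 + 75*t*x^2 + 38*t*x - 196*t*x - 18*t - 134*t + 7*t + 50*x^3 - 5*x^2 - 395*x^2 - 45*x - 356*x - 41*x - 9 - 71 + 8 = 2*t^3 - t^2 - 145*t + 50*x^3 + x^2*(75*t - 400) + x*(27*t^2 - 158*t - 442) - 72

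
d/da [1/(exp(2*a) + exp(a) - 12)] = (-2*exp(a) - 1)*exp(a)/(exp(2*a) + exp(a) - 12)^2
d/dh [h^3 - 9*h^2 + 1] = 3*h*(h - 6)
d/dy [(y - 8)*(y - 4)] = 2*y - 12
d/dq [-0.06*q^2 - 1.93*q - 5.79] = -0.12*q - 1.93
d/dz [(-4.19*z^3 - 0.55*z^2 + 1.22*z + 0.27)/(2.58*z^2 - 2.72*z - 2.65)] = (-10.8102*z^4 + 22.7936*z^3 + 31.6589*z^2 + 1.5218*z - 2.4986)/(6.6564*z^4 - 14.0352*z^3 - 6.2756*z^2 + 14.416*z + 7.0225)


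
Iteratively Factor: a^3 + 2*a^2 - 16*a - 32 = (a + 2)*(a^2 - 16) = (a + 2)*(a + 4)*(a - 4)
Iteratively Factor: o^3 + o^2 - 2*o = (o)*(o^2 + o - 2) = o*(o + 2)*(o - 1)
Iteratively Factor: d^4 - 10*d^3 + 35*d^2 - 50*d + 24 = (d - 4)*(d^3 - 6*d^2 + 11*d - 6) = (d - 4)*(d - 3)*(d^2 - 3*d + 2) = (d - 4)*(d - 3)*(d - 1)*(d - 2)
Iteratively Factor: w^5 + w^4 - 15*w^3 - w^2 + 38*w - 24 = (w - 3)*(w^4 + 4*w^3 - 3*w^2 - 10*w + 8) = (w - 3)*(w + 2)*(w^3 + 2*w^2 - 7*w + 4) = (w - 3)*(w - 1)*(w + 2)*(w^2 + 3*w - 4) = (w - 3)*(w - 1)^2*(w + 2)*(w + 4)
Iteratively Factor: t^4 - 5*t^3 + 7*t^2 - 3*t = (t - 3)*(t^3 - 2*t^2 + t) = (t - 3)*(t - 1)*(t^2 - t) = t*(t - 3)*(t - 1)*(t - 1)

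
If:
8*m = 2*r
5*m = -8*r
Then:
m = 0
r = 0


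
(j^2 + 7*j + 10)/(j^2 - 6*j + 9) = (j^2 + 7*j + 10)/(j^2 - 6*j + 9)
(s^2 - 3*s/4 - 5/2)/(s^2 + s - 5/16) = 4*(s - 2)/(4*s - 1)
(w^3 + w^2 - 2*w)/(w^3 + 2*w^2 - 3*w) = (w + 2)/(w + 3)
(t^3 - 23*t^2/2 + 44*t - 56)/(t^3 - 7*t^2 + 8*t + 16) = (t - 7/2)/(t + 1)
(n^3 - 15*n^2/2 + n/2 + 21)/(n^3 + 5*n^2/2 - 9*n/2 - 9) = (n - 7)/(n + 3)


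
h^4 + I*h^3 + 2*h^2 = h^2*(h - I)*(h + 2*I)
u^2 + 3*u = u*(u + 3)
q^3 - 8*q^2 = q^2*(q - 8)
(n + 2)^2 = n^2 + 4*n + 4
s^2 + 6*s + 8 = (s + 2)*(s + 4)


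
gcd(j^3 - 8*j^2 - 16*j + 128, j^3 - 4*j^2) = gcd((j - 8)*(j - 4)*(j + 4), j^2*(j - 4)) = j - 4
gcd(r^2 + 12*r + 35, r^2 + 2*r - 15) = r + 5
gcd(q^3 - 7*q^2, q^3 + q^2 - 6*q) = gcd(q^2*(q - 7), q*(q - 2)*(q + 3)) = q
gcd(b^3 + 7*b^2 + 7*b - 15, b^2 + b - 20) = b + 5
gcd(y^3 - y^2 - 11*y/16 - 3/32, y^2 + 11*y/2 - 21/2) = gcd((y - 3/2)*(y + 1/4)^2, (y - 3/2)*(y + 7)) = y - 3/2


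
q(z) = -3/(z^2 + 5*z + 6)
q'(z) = -3*(-2*z - 5)/(z^2 + 5*z + 6)^2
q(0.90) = -0.27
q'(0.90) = 0.16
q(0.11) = -0.46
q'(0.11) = 0.36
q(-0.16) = -0.57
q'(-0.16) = 0.51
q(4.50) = -0.06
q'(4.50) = 0.02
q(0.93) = -0.26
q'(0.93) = 0.16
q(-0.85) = -1.21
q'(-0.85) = 1.62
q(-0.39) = -0.71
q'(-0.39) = 0.72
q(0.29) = -0.40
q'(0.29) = 0.29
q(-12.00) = -0.03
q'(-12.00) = -0.00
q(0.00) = -0.50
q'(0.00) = 0.42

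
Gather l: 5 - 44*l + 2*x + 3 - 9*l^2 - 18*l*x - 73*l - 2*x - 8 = -9*l^2 + l*(-18*x - 117)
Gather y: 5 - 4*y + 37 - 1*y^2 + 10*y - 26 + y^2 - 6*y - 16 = 0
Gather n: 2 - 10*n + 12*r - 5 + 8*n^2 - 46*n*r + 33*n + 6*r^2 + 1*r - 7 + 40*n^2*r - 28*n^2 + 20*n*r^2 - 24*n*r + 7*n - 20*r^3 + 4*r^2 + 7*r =n^2*(40*r - 20) + n*(20*r^2 - 70*r + 30) - 20*r^3 + 10*r^2 + 20*r - 10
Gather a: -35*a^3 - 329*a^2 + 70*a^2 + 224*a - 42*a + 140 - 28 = -35*a^3 - 259*a^2 + 182*a + 112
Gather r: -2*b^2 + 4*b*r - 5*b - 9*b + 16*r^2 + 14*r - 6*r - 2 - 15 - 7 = -2*b^2 - 14*b + 16*r^2 + r*(4*b + 8) - 24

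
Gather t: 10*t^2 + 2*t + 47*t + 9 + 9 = 10*t^2 + 49*t + 18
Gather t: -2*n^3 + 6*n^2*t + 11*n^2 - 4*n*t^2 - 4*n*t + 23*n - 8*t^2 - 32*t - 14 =-2*n^3 + 11*n^2 + 23*n + t^2*(-4*n - 8) + t*(6*n^2 - 4*n - 32) - 14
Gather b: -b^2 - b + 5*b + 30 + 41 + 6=-b^2 + 4*b + 77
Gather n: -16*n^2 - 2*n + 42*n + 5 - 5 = -16*n^2 + 40*n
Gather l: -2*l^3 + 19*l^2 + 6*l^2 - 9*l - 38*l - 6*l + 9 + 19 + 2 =-2*l^3 + 25*l^2 - 53*l + 30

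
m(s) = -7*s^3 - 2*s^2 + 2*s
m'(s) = -21*s^2 - 4*s + 2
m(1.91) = -52.25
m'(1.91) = -82.25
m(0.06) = 0.11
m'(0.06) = 1.68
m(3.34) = -276.45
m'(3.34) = -245.63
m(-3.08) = 179.39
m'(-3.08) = -184.89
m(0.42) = -0.03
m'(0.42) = -3.38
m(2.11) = -70.44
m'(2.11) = -99.93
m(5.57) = -1260.57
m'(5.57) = -671.80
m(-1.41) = 12.83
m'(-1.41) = -34.11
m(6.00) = -1572.00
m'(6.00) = -778.00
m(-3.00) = 165.00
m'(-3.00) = -175.00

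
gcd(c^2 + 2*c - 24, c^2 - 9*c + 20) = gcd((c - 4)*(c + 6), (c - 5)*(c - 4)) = c - 4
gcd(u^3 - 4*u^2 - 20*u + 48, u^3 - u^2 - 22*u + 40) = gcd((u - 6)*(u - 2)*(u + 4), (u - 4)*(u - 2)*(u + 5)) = u - 2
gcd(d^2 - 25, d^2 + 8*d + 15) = d + 5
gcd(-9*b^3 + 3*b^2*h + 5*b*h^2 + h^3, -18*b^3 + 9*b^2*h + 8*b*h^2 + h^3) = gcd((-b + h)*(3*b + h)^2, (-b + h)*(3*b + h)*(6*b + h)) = 3*b^2 - 2*b*h - h^2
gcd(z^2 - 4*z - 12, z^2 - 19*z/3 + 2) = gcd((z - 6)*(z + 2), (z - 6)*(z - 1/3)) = z - 6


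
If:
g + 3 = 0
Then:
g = -3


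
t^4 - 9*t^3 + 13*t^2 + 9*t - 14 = (t - 7)*(t - 2)*(t - 1)*(t + 1)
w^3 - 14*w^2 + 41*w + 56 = (w - 8)*(w - 7)*(w + 1)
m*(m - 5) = m^2 - 5*m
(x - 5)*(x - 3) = x^2 - 8*x + 15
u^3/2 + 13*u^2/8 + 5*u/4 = u*(u/2 + 1)*(u + 5/4)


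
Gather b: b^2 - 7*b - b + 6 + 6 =b^2 - 8*b + 12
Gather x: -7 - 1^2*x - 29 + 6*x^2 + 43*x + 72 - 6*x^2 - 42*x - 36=0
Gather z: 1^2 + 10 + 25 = 36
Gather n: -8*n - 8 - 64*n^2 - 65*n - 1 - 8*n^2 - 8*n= -72*n^2 - 81*n - 9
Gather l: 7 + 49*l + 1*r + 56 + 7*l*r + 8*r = l*(7*r + 49) + 9*r + 63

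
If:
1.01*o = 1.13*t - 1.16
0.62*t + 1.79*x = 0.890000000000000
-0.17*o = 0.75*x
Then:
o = 1.71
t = 2.55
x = -0.39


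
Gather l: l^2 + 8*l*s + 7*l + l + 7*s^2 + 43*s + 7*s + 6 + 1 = l^2 + l*(8*s + 8) + 7*s^2 + 50*s + 7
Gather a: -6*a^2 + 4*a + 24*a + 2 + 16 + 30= -6*a^2 + 28*a + 48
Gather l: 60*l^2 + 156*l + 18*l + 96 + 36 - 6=60*l^2 + 174*l + 126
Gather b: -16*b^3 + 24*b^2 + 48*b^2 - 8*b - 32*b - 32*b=-16*b^3 + 72*b^2 - 72*b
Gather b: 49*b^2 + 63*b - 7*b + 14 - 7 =49*b^2 + 56*b + 7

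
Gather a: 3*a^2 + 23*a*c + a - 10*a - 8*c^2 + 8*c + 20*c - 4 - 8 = 3*a^2 + a*(23*c - 9) - 8*c^2 + 28*c - 12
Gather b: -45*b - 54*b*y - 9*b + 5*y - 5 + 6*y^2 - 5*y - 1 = b*(-54*y - 54) + 6*y^2 - 6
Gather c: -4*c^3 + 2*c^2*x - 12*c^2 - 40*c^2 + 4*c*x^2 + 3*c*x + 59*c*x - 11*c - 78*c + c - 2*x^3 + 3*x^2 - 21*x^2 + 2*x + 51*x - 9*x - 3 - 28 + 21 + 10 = -4*c^3 + c^2*(2*x - 52) + c*(4*x^2 + 62*x - 88) - 2*x^3 - 18*x^2 + 44*x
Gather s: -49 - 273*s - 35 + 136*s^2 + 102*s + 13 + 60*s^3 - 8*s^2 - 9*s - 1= 60*s^3 + 128*s^2 - 180*s - 72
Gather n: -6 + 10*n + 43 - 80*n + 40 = 77 - 70*n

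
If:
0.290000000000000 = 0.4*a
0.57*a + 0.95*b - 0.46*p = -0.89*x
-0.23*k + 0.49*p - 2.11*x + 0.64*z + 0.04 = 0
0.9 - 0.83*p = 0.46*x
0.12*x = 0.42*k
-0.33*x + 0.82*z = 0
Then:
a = 0.72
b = -0.22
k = 0.07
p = 0.94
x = 0.26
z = 0.11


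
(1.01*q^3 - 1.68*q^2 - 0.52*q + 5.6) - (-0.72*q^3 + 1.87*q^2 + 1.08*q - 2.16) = 1.73*q^3 - 3.55*q^2 - 1.6*q + 7.76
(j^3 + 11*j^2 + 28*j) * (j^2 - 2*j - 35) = j^5 + 9*j^4 - 29*j^3 - 441*j^2 - 980*j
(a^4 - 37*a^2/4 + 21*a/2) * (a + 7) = a^5 + 7*a^4 - 37*a^3/4 - 217*a^2/4 + 147*a/2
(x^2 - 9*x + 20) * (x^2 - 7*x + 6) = x^4 - 16*x^3 + 89*x^2 - 194*x + 120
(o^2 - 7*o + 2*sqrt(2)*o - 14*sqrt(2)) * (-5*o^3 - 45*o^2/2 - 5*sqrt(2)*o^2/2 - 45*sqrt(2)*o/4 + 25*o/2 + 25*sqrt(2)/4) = -5*o^5 - 25*sqrt(2)*o^4/2 + 25*o^4/2 + 125*sqrt(2)*o^3/4 + 160*o^3 - 125*o^2/2 + 425*sqrt(2)*o^2 - 875*sqrt(2)*o/4 + 340*o - 175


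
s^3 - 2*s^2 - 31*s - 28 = (s - 7)*(s + 1)*(s + 4)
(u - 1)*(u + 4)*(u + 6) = u^3 + 9*u^2 + 14*u - 24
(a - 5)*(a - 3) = a^2 - 8*a + 15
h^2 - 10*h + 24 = (h - 6)*(h - 4)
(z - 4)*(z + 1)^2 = z^3 - 2*z^2 - 7*z - 4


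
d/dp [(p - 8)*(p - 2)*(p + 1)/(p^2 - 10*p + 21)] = (p^4 - 20*p^3 + 147*p^2 - 410*p + 286)/(p^4 - 20*p^3 + 142*p^2 - 420*p + 441)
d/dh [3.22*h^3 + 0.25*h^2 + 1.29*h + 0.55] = 9.66*h^2 + 0.5*h + 1.29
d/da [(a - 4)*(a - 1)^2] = 3*(a - 3)*(a - 1)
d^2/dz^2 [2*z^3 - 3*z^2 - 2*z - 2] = 12*z - 6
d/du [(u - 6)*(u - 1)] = 2*u - 7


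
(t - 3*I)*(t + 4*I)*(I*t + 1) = I*t^3 + 13*I*t + 12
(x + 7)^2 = x^2 + 14*x + 49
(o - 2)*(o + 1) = o^2 - o - 2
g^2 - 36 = (g - 6)*(g + 6)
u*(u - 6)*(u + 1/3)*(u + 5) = u^4 - 2*u^3/3 - 91*u^2/3 - 10*u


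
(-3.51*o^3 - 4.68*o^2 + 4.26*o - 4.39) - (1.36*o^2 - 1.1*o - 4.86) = -3.51*o^3 - 6.04*o^2 + 5.36*o + 0.470000000000001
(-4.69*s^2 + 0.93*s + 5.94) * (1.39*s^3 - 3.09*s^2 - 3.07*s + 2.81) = -6.5191*s^5 + 15.7848*s^4 + 19.7812*s^3 - 34.3886*s^2 - 15.6225*s + 16.6914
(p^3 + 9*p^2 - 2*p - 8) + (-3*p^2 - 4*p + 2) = p^3 + 6*p^2 - 6*p - 6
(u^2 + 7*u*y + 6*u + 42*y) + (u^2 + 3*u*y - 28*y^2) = 2*u^2 + 10*u*y + 6*u - 28*y^2 + 42*y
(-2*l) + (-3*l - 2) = -5*l - 2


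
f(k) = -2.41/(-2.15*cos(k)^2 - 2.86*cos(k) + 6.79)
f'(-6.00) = 1.11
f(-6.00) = -1.17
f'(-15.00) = 0.01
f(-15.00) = -0.31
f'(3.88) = 0.01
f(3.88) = -0.31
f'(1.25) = 0.30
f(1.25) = -0.42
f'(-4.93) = 0.24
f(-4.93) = -0.40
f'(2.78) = -0.02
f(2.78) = -0.32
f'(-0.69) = -0.87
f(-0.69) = -0.73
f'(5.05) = -0.31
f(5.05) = -0.43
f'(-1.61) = -0.14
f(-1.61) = -0.35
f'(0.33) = 1.16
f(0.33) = -1.12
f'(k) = -2.41*(-4.3*sin(k)*cos(k) - 2.86*sin(k))/(-2.15*cos(k)^2 - 2.86*cos(k) + 6.79)^2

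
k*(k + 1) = k^2 + k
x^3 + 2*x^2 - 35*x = x*(x - 5)*(x + 7)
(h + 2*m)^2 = h^2 + 4*h*m + 4*m^2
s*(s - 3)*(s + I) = s^3 - 3*s^2 + I*s^2 - 3*I*s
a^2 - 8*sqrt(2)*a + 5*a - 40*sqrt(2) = (a + 5)*(a - 8*sqrt(2))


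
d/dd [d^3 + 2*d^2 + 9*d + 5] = 3*d^2 + 4*d + 9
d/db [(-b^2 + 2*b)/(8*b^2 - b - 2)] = (-15*b^2 + 4*b - 4)/(64*b^4 - 16*b^3 - 31*b^2 + 4*b + 4)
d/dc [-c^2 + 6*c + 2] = 6 - 2*c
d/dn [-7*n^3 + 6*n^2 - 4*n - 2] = -21*n^2 + 12*n - 4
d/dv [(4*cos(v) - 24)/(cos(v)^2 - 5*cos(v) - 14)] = 4*(cos(v)^2 - 12*cos(v) + 44)*sin(v)/(sin(v)^2 + 5*cos(v) + 13)^2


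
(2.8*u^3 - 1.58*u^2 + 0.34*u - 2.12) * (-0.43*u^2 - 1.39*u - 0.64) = -1.204*u^5 - 3.2126*u^4 + 0.258*u^3 + 1.4502*u^2 + 2.7292*u + 1.3568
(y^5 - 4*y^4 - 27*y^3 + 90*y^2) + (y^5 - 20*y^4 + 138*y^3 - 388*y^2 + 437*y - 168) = 2*y^5 - 24*y^4 + 111*y^3 - 298*y^2 + 437*y - 168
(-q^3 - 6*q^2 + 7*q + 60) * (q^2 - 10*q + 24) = -q^5 + 4*q^4 + 43*q^3 - 154*q^2 - 432*q + 1440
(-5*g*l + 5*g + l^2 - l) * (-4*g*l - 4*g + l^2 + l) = 20*g^2*l^2 - 20*g^2 - 9*g*l^3 + 9*g*l + l^4 - l^2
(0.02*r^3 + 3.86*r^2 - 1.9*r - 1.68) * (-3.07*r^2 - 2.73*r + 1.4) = -0.0614*r^5 - 11.9048*r^4 - 4.6768*r^3 + 15.7486*r^2 + 1.9264*r - 2.352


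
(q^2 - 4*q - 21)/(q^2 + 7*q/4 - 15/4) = 4*(q - 7)/(4*q - 5)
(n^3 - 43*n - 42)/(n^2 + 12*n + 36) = (n^2 - 6*n - 7)/(n + 6)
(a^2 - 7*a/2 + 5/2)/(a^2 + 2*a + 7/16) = 8*(2*a^2 - 7*a + 5)/(16*a^2 + 32*a + 7)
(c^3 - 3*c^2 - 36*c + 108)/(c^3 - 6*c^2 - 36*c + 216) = (c - 3)/(c - 6)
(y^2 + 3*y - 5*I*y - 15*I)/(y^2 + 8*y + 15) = (y - 5*I)/(y + 5)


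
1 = 1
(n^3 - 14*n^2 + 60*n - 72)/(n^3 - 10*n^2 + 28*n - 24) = (n - 6)/(n - 2)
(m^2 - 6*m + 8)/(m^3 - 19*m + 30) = (m - 4)/(m^2 + 2*m - 15)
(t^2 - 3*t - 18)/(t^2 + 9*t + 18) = (t - 6)/(t + 6)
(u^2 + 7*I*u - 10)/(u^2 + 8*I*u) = (u^2 + 7*I*u - 10)/(u*(u + 8*I))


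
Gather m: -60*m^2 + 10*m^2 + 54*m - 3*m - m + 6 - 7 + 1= -50*m^2 + 50*m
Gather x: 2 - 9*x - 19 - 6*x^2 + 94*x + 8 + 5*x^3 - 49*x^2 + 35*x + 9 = 5*x^3 - 55*x^2 + 120*x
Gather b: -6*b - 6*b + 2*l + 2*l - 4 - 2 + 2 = -12*b + 4*l - 4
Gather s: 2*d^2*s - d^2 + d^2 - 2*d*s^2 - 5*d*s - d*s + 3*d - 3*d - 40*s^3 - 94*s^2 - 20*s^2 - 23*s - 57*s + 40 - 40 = -40*s^3 + s^2*(-2*d - 114) + s*(2*d^2 - 6*d - 80)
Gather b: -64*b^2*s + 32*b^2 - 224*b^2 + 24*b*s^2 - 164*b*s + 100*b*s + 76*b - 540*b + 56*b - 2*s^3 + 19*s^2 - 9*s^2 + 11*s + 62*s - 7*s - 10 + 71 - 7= b^2*(-64*s - 192) + b*(24*s^2 - 64*s - 408) - 2*s^3 + 10*s^2 + 66*s + 54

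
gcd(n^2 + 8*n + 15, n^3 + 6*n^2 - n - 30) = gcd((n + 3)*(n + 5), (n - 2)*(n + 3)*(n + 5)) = n^2 + 8*n + 15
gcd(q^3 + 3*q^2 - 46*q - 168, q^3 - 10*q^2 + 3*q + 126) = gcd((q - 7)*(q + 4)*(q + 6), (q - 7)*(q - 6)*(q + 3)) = q - 7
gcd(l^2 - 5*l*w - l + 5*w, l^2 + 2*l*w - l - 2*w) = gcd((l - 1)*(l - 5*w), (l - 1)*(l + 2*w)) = l - 1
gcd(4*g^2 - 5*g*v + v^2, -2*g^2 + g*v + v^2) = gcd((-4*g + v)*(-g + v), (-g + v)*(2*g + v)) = -g + v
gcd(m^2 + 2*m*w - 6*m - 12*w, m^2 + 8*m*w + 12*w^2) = m + 2*w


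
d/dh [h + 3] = 1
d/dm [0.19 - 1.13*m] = -1.13000000000000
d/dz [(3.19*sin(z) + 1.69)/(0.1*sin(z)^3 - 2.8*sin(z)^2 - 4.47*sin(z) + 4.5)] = (-0.638*sin(z)^3 + 8.425*sin(z)^2 + 9.464*sin(z) + 21.9093)*cos(z)/(0.01*sin(z)^6 - 0.56*sin(z)^5 + 6.946*sin(z)^4 + 25.932*sin(z)^3 - 5.2191*sin(z)^2 - 40.23*sin(z) + 20.25)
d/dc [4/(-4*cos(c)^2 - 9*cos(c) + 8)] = -4*(8*cos(c) + 9)*sin(c)/(4*cos(c)^2 + 9*cos(c) - 8)^2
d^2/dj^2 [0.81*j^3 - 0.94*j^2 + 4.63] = 4.86*j - 1.88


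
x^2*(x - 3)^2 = x^4 - 6*x^3 + 9*x^2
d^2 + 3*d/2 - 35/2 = (d - 7/2)*(d + 5)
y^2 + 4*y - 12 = (y - 2)*(y + 6)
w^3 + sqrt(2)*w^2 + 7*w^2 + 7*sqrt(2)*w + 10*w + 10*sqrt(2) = (w + 2)*(w + 5)*(w + sqrt(2))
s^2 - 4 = (s - 2)*(s + 2)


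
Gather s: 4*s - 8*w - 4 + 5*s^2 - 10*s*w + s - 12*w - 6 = 5*s^2 + s*(5 - 10*w) - 20*w - 10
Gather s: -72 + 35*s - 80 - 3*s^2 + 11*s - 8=-3*s^2 + 46*s - 160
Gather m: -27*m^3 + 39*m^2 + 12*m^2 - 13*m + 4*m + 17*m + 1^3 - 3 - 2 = -27*m^3 + 51*m^2 + 8*m - 4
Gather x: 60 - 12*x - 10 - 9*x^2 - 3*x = -9*x^2 - 15*x + 50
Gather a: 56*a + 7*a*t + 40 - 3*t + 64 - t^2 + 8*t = a*(7*t + 56) - t^2 + 5*t + 104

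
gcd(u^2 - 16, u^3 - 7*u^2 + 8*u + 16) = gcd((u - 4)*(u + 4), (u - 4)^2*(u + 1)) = u - 4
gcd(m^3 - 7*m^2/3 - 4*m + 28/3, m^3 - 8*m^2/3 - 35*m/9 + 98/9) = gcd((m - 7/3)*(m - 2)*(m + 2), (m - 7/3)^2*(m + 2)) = m^2 - m/3 - 14/3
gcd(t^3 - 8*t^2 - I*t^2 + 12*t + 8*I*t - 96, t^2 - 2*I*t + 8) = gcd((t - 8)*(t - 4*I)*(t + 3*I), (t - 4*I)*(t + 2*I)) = t - 4*I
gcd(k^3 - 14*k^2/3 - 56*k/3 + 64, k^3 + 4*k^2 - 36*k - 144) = k^2 - 2*k - 24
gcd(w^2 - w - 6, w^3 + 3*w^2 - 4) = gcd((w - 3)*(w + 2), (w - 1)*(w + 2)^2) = w + 2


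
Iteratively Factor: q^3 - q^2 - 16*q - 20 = (q + 2)*(q^2 - 3*q - 10) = (q + 2)^2*(q - 5)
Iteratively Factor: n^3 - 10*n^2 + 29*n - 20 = (n - 4)*(n^2 - 6*n + 5) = (n - 4)*(n - 1)*(n - 5)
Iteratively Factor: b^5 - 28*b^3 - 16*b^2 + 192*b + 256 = (b - 4)*(b^4 + 4*b^3 - 12*b^2 - 64*b - 64) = (b - 4)^2*(b^3 + 8*b^2 + 20*b + 16) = (b - 4)^2*(b + 4)*(b^2 + 4*b + 4) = (b - 4)^2*(b + 2)*(b + 4)*(b + 2)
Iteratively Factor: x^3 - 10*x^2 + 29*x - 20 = (x - 1)*(x^2 - 9*x + 20) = (x - 5)*(x - 1)*(x - 4)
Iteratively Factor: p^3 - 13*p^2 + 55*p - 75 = (p - 5)*(p^2 - 8*p + 15) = (p - 5)^2*(p - 3)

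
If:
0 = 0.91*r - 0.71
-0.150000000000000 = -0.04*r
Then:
No Solution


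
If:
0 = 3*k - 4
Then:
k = 4/3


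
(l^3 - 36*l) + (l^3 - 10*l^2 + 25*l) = 2*l^3 - 10*l^2 - 11*l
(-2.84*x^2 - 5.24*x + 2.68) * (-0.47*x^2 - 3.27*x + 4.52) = 1.3348*x^4 + 11.7496*x^3 + 3.0384*x^2 - 32.4484*x + 12.1136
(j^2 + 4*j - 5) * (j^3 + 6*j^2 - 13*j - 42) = j^5 + 10*j^4 + 6*j^3 - 124*j^2 - 103*j + 210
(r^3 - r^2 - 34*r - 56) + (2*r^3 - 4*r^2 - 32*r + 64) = 3*r^3 - 5*r^2 - 66*r + 8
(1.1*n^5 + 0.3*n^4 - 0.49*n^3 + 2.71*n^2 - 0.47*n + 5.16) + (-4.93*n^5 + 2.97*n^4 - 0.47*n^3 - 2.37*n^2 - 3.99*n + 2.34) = -3.83*n^5 + 3.27*n^4 - 0.96*n^3 + 0.34*n^2 - 4.46*n + 7.5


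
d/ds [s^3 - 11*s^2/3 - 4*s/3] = 3*s^2 - 22*s/3 - 4/3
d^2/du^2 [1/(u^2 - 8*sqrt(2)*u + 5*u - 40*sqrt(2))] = 2*(-u^2 - 5*u + 8*sqrt(2)*u + (2*u - 8*sqrt(2) + 5)^2 + 40*sqrt(2))/(u^2 - 8*sqrt(2)*u + 5*u - 40*sqrt(2))^3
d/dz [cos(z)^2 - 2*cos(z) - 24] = 2*(1 - cos(z))*sin(z)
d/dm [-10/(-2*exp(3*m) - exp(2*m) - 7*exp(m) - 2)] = (-60*exp(2*m) - 20*exp(m) - 70)*exp(m)/(2*exp(3*m) + exp(2*m) + 7*exp(m) + 2)^2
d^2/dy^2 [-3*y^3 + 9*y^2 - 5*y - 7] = 18 - 18*y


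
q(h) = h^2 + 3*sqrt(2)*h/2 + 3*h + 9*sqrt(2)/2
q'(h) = 2*h + 3*sqrt(2)/2 + 3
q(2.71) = 27.59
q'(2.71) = 10.54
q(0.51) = 9.24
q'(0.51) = 6.14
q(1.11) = 13.28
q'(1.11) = 7.34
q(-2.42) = -0.17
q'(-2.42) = 0.28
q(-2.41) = -0.17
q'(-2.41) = 0.30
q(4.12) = 44.44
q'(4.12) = 13.36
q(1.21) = 14.02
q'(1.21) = 7.54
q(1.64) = 17.45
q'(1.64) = 8.40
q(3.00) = 30.73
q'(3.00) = 11.12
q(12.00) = 211.82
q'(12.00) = 29.12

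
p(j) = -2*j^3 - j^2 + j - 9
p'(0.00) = 1.00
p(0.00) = -9.00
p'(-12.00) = -839.00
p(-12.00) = 3291.00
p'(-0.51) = 0.46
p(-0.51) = -9.50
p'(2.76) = -50.23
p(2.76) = -55.91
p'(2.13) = -30.48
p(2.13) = -30.73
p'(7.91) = -390.23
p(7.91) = -1053.49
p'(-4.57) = -115.17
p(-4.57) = 156.43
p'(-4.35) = -103.84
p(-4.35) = 132.35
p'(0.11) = 0.71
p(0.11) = -8.90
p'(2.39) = -38.05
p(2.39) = -39.63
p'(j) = -6*j^2 - 2*j + 1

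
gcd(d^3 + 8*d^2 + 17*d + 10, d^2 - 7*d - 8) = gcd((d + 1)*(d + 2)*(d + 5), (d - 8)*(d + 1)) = d + 1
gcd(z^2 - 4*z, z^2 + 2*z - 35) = 1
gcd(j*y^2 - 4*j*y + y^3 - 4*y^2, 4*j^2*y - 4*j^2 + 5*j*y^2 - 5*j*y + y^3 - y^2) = j + y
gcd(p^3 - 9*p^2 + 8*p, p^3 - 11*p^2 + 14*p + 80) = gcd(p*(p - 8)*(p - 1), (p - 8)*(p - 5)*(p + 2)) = p - 8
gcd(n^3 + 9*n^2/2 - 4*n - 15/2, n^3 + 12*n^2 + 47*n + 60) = n + 5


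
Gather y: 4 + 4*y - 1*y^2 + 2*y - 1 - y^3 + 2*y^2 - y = -y^3 + y^2 + 5*y + 3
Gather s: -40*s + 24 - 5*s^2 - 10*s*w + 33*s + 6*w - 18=-5*s^2 + s*(-10*w - 7) + 6*w + 6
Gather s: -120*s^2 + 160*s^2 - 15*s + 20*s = 40*s^2 + 5*s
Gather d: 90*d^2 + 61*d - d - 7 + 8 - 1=90*d^2 + 60*d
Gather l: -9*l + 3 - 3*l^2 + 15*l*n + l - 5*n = -3*l^2 + l*(15*n - 8) - 5*n + 3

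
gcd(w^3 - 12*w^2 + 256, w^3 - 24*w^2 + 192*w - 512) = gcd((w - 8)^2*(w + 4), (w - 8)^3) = w^2 - 16*w + 64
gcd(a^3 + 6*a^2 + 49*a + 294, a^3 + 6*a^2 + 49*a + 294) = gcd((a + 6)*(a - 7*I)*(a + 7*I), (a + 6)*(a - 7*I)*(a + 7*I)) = a^3 + 6*a^2 + 49*a + 294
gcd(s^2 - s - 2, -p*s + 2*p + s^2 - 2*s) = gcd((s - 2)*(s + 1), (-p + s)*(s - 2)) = s - 2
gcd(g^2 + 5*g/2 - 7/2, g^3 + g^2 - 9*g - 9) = 1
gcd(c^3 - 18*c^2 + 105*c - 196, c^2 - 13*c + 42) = c - 7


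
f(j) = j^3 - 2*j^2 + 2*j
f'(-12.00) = 482.00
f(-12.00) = -2040.00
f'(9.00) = 209.00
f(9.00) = 585.00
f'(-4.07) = 67.97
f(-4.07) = -108.69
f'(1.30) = 1.87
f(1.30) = 1.42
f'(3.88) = 31.64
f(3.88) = 36.06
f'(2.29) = 8.57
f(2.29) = 6.10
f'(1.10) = 1.23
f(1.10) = 1.11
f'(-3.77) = 59.72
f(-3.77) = -89.55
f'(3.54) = 25.43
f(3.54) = 26.38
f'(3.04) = 17.56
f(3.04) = 15.69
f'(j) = 3*j^2 - 4*j + 2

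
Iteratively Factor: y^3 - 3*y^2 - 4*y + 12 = (y + 2)*(y^2 - 5*y + 6) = (y - 3)*(y + 2)*(y - 2)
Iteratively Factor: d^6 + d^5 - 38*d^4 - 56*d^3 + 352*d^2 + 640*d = (d - 5)*(d^5 + 6*d^4 - 8*d^3 - 96*d^2 - 128*d) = d*(d - 5)*(d^4 + 6*d^3 - 8*d^2 - 96*d - 128) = d*(d - 5)*(d + 4)*(d^3 + 2*d^2 - 16*d - 32) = d*(d - 5)*(d + 4)^2*(d^2 - 2*d - 8) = d*(d - 5)*(d + 2)*(d + 4)^2*(d - 4)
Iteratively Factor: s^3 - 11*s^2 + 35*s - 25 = (s - 5)*(s^2 - 6*s + 5) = (s - 5)^2*(s - 1)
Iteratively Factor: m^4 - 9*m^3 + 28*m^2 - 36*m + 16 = (m - 4)*(m^3 - 5*m^2 + 8*m - 4) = (m - 4)*(m - 2)*(m^2 - 3*m + 2) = (m - 4)*(m - 2)^2*(m - 1)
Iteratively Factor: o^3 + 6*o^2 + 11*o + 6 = (o + 3)*(o^2 + 3*o + 2) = (o + 1)*(o + 3)*(o + 2)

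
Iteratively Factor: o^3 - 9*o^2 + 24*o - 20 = (o - 5)*(o^2 - 4*o + 4) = (o - 5)*(o - 2)*(o - 2)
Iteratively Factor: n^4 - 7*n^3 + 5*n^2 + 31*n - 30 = (n - 5)*(n^3 - 2*n^2 - 5*n + 6) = (n - 5)*(n - 3)*(n^2 + n - 2) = (n - 5)*(n - 3)*(n + 2)*(n - 1)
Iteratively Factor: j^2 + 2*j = (j + 2)*(j)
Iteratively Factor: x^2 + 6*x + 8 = (x + 2)*(x + 4)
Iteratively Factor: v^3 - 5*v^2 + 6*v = (v - 3)*(v^2 - 2*v) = (v - 3)*(v - 2)*(v)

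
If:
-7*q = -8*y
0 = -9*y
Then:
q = 0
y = 0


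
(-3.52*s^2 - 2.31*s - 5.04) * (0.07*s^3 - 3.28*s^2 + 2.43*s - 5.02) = -0.2464*s^5 + 11.3839*s^4 - 1.3296*s^3 + 28.5883*s^2 - 0.651000000000002*s + 25.3008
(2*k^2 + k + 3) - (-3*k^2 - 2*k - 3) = 5*k^2 + 3*k + 6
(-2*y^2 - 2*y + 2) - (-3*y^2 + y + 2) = y^2 - 3*y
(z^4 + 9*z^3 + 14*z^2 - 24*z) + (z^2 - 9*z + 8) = z^4 + 9*z^3 + 15*z^2 - 33*z + 8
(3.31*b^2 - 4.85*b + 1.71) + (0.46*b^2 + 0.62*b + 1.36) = 3.77*b^2 - 4.23*b + 3.07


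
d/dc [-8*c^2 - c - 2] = -16*c - 1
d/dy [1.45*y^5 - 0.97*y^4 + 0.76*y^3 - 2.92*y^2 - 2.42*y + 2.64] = 7.25*y^4 - 3.88*y^3 + 2.28*y^2 - 5.84*y - 2.42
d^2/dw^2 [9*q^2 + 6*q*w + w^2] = 2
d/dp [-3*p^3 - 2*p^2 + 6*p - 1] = -9*p^2 - 4*p + 6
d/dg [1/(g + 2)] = -1/(g + 2)^2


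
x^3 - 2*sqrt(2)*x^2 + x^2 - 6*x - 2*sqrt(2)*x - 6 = (x + 1)*(x - 3*sqrt(2))*(x + sqrt(2))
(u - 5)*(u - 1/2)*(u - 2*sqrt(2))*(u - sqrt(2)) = u^4 - 11*u^3/2 - 3*sqrt(2)*u^3 + 13*u^2/2 + 33*sqrt(2)*u^2/2 - 22*u - 15*sqrt(2)*u/2 + 10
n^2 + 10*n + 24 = (n + 4)*(n + 6)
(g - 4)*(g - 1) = g^2 - 5*g + 4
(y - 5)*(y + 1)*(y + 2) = y^3 - 2*y^2 - 13*y - 10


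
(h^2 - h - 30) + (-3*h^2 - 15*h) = -2*h^2 - 16*h - 30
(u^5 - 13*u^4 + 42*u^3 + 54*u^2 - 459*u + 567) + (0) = u^5 - 13*u^4 + 42*u^3 + 54*u^2 - 459*u + 567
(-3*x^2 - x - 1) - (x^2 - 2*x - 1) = -4*x^2 + x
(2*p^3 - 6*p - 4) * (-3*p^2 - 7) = -6*p^5 + 4*p^3 + 12*p^2 + 42*p + 28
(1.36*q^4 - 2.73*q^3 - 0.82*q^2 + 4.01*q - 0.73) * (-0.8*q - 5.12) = -1.088*q^5 - 4.7792*q^4 + 14.6336*q^3 + 0.990399999999999*q^2 - 19.9472*q + 3.7376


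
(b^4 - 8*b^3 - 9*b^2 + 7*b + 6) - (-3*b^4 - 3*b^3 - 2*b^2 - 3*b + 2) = 4*b^4 - 5*b^3 - 7*b^2 + 10*b + 4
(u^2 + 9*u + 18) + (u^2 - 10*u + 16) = 2*u^2 - u + 34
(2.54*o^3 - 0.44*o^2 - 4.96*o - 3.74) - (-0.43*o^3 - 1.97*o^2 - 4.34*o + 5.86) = 2.97*o^3 + 1.53*o^2 - 0.62*o - 9.6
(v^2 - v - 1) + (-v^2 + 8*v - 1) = 7*v - 2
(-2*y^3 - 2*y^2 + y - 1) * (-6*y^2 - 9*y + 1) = 12*y^5 + 30*y^4 + 10*y^3 - 5*y^2 + 10*y - 1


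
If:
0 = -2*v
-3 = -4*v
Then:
No Solution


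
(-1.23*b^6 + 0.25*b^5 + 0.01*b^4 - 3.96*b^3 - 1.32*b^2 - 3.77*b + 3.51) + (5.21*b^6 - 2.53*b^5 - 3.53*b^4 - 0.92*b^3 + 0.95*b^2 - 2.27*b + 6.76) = 3.98*b^6 - 2.28*b^5 - 3.52*b^4 - 4.88*b^3 - 0.37*b^2 - 6.04*b + 10.27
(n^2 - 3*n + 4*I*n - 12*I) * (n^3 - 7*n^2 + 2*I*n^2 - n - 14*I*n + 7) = n^5 - 10*n^4 + 6*I*n^4 + 12*n^3 - 60*I*n^3 + 90*n^2 + 122*I*n^2 - 189*n + 40*I*n - 84*I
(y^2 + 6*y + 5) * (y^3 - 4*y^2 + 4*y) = y^5 + 2*y^4 - 15*y^3 + 4*y^2 + 20*y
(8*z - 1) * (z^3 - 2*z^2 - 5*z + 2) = 8*z^4 - 17*z^3 - 38*z^2 + 21*z - 2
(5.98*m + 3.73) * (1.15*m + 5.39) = 6.877*m^2 + 36.5217*m + 20.1047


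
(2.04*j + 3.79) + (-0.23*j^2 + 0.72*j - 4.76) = -0.23*j^2 + 2.76*j - 0.97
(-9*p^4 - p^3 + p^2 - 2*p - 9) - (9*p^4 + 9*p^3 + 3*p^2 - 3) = -18*p^4 - 10*p^3 - 2*p^2 - 2*p - 6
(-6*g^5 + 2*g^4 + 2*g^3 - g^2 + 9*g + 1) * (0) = 0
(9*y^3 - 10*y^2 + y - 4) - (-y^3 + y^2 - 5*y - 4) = 10*y^3 - 11*y^2 + 6*y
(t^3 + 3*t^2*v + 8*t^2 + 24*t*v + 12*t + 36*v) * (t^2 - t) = t^5 + 3*t^4*v + 7*t^4 + 21*t^3*v + 4*t^3 + 12*t^2*v - 12*t^2 - 36*t*v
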